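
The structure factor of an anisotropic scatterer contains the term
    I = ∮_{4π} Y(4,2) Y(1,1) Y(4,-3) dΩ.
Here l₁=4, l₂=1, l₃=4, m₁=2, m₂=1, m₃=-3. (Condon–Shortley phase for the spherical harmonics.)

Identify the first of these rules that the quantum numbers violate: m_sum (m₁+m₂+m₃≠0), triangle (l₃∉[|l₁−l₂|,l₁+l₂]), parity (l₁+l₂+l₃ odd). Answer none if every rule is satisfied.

parity

azimuthal sum: 2 + 1 − 3 = 0  ✓
3 ≤ 4 ≤ 5 (triangle on l)  ✓
L = 4 + 1 + 4 = 9 (odd)  ✗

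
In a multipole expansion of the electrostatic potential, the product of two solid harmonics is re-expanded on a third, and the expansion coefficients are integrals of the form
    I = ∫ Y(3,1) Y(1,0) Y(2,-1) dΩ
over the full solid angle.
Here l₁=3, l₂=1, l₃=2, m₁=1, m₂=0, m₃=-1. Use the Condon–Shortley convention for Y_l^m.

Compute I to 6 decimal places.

Rules hold: Σm=0, L=6 even, 2≤2≤4.
N = 7·3·5 = 105
Δ = 2!·4!·0!/7! = 1/105
Racah Σ t=1..1: t=1:−1/4 = -1/4
⇒ 3j(3 1 2; 0 0 0)² = 3/35, sgn -1
Racah Σ t=1..1: t=1:−1/6 = -1/6
⇒ 3j(3 1 2; 1 0 -1)² = 8/105, sgn +1
4πI² = N·(3j₀)²·(3jₘ)² = 24/35
I = -1·√(0.685714/4π) = -0.23359668

-0.233597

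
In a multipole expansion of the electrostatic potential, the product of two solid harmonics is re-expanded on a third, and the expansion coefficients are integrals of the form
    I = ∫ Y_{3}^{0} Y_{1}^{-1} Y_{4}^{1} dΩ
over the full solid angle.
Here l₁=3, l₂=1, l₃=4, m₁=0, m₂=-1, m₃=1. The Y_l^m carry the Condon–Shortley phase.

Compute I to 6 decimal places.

-0.194664

m-sum 0 ✓  L=8 even ✓  2≤4≤4 ✓
Π(2lᵢ+1) = 7×3×9 = 189
triangle coeff Δ(3,1,4) = 1/252
Σ_t [0,0]: t=0:+1/36 = 1/36
(3j)²=4/63 [(3 1 4; 0 0 0)], sign=+1
Σ_t [0,0]: t=0:+1/72 = 1/72
(3j)²=5/126 [(3 1 4; 0 -1 1)], sign=-1
⇒ 4πI² = 10/21
I = (-1)√(10/21/(4π)) = -0.19466390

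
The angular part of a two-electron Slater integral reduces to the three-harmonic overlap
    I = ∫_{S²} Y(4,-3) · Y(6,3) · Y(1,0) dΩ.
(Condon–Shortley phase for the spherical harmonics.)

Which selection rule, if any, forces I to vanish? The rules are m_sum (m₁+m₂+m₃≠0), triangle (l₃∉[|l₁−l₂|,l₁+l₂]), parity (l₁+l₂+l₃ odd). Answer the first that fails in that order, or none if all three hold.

Σmᵢ = 0  ✓
l₃∈[|l₁−l₂|,l₁+l₂]=[2,10], have l₃=1  ✗
Σlᵢ = 11 ⇒ odd

triangle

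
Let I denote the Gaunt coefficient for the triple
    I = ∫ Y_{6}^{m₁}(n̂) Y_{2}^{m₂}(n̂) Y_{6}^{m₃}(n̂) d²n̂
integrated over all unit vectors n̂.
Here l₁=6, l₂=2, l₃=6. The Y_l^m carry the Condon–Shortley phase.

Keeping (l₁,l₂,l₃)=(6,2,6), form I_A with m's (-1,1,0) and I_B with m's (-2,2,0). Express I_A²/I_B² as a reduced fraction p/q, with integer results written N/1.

l's match ⇒ only the (l;m) 3-j factors differ between A and B.
A: triangle coeff Δ(6,2,6) = 1/90090; Σ_t [1,2]: t=1:−1/34560 t=2:+1/28800 = 1/172800; (3j)²=1/1430 [(6 2 6; -1 1 0)], sign=+1
B: triangle coeff Δ(6,2,6) = 1/90090; Σ_t [2,2]: t=2:+1/69120 = 1/69120; (3j)²=4/143 [(6 2 6; -2 2 0)], sign=+1
I_A²/I_B² = (1/1430)/(4/143) = 1/40

1/40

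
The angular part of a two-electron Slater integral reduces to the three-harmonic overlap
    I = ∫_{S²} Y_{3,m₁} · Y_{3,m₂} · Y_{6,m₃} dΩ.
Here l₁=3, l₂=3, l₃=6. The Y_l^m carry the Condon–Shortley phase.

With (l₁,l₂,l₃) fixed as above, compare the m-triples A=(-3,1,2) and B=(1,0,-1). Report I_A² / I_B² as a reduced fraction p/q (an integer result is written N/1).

l's match ⇒ only the (l;m) 3-j factors differ between A and B.
A: triangle coeff Δ(3,3,6) = 1/12012; Σ_t [0,0]: t=0:+1/34560 = 1/34560; (3j)²=1/429 [(3 3 6; -3 1 2)], sign=+1
B: triangle coeff Δ(3,3,6) = 1/12012; Σ_t [0,0]: t=0:+1/1728 = 1/1728; (3j)²=25/858 [(3 3 6; 1 0 -1)], sign=-1
I_A²/I_B² = (1/429)/(25/858) = 2/25

2/25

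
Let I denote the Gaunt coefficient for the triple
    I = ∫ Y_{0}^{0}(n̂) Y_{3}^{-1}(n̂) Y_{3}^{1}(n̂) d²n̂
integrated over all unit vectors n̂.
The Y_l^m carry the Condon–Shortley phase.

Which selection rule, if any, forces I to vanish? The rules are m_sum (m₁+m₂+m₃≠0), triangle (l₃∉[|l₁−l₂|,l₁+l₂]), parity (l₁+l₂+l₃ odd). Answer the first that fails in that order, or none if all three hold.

m₁+m₂+m₃ = 0 − 1 + 1 = 0  ✓
triangle: |0−3|=3 ≤ l₃=3 ≤ 0+3=3  ✓
parity: l₁+l₂+l₃ = 6 is even  ✓

none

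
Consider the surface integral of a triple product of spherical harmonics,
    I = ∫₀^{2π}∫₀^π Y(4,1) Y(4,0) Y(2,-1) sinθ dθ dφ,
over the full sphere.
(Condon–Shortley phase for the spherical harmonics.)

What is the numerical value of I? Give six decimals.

Checks pass: Σm=0; 10 even; l₃=2∈[0,8].
(2·4+1)(2·4+1)(2·2+1) = 405
Δ: 6! 2! 2! / 11! → 1/13860
sum: t=2:+1/192 t=3:−1/36 t=4:+1/192 = -5/288
3j²(4 4 2; 0 0 0) = Δ·Π!·Σ² = 20/693  (sign -1)
sum: t=2:+1/96 t=3:−1/72 = -1/288
3j²(4 4 2; 1 0 -1) = Δ·Π!·Σ² = 1/462  (sign +1)
combine: 4πI² = 405·20/693·1/462 = 150/5929
take √, sign -1: I = -0.04486937

-0.044869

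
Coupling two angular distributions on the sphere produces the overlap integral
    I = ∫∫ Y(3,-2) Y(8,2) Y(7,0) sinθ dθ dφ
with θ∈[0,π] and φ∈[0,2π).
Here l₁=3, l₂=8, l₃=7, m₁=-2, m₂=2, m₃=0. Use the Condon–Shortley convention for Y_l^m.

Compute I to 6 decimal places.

-0.091974

m-sum 0 ✓  L=18 even ✓  5≤7≤11 ✓
Π(2lᵢ+1) = 7×17×15 = 1785
triangle coeff Δ(3,8,7) = 1/5290740
Σ_t [1,3]: t=1:−1/7257600 t=2:+1/2073600 t=3:−1/7257600 = 1/4838400
(3j)²=252/20995 [(3 8 7; 0 0 0)], sign=-1
Σ_t [3,4]: t=3:−1/7257600 t=4:+1/12441600 = -1/17418240
(3j)²=125/25194 [(3 8 7; -2 2 0)], sign=+1
⇒ 4πI² = 110250/1037153
I = (-1)√(110250/1037153/(4π)) = -0.09197355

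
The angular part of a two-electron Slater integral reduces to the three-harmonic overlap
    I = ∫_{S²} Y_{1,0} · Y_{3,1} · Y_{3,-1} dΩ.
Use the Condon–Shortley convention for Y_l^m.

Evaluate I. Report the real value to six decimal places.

Σlᵢ=7 odd — θ-integrand is odd under cosθ→−cosθ; I=0

0.000000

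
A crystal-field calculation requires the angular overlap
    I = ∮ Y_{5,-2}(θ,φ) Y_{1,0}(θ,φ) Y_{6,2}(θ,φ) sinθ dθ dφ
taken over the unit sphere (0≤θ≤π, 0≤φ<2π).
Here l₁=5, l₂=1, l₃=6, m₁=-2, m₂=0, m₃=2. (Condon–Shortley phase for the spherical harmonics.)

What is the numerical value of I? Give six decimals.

Rules hold: Σm=0, L=12 even, 4≤6≤6.
N = 11·3·13 = 429
Δ = 0!·10!·2!/13! = 1/858
Racah Σ t=0..0: t=0:+1/14400 = 1/14400
⇒ 3j(5 1 6; 0 0 0)² = 6/143, sgn +1
Racah Σ t=0..0: t=0:+1/30240 = 1/30240
⇒ 3j(5 1 6; -2 0 2)² = 16/429, sgn +1
4πI² = N·(3j₀)²·(3jₘ)² = 96/143
I = +1·√(0.671329/4π) = 0.23113338

0.231133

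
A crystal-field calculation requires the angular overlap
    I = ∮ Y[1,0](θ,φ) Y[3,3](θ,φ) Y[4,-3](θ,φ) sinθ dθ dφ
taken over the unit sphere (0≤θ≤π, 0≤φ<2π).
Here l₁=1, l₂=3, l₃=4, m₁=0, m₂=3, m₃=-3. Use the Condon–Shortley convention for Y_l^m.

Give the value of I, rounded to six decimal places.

-0.162868

Checks pass: Σm=0; 8 even; l₃=4∈[2,4].
(2·1+1)(2·3+1)(2·4+1) = 189
Δ: 0! 2! 6! / 9! → 1/252
sum: t=0:+1/36 = 1/36
3j²(1 3 4; 0 0 0) = Δ·Π!·Σ² = 4/63  (sign +1)
sum: t=0:+1/720 = 1/720
3j²(1 3 4; 0 3 -3) = Δ·Π!·Σ² = 1/36  (sign -1)
combine: 4πI² = 189·4/63·1/36 = 1/3
take √, sign -1: I = -0.16286750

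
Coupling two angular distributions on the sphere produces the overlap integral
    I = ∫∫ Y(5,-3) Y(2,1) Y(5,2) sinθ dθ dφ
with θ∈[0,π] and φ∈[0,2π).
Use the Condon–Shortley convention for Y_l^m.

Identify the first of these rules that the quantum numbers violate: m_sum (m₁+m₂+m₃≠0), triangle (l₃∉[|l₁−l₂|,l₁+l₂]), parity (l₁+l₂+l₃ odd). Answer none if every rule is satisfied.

azimuthal sum: -3 + 1 + 2 = 0  ✓
3 ≤ 5 ≤ 7 (triangle on l)  ✓
L = 5 + 2 + 5 = 12 (even)  ✓

none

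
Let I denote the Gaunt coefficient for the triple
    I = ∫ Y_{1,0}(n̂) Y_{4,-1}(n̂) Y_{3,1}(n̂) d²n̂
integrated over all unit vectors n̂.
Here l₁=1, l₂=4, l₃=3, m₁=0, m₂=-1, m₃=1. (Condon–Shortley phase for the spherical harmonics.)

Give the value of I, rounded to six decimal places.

Checks pass: Σm=0; 8 even; l₃=3∈[3,5].
(2·1+1)(2·4+1)(2·3+1) = 189
Δ: 2! 0! 6! / 9! → 1/252
sum: t=1:−1/36 = -1/36
3j²(1 4 3; 0 0 0) = Δ·Π!·Σ² = 4/63  (sign +1)
sum: t=1:−1/48 = -1/48
3j²(1 4 3; 0 -1 1) = Δ·Π!·Σ² = 5/84  (sign -1)
combine: 4πI² = 189·4/63·5/84 = 5/7
take √, sign -1: I = -0.23841361

-0.238414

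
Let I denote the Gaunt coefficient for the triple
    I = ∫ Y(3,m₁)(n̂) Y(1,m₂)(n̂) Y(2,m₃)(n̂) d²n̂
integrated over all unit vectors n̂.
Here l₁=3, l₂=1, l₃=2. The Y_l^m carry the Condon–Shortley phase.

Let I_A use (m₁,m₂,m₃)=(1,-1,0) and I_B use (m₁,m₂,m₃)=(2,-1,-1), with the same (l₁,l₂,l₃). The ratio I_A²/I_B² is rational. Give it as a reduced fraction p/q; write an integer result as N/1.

3/5

l's match ⇒ only the (l;m) 3-j factors differ between A and B.
A: triangle coeff Δ(3,1,2) = 1/105; Σ_t [0,0]: t=0:+1/8 = 1/8; (3j)²=2/35 [(3 1 2; 1 -1 0)], sign=+1
B: triangle coeff Δ(3,1,2) = 1/105; Σ_t [0,0]: t=0:+1/12 = 1/12; (3j)²=2/21 [(3 1 2; 2 -1 -1)], sign=-1
I_A²/I_B² = (2/35)/(2/21) = 3/5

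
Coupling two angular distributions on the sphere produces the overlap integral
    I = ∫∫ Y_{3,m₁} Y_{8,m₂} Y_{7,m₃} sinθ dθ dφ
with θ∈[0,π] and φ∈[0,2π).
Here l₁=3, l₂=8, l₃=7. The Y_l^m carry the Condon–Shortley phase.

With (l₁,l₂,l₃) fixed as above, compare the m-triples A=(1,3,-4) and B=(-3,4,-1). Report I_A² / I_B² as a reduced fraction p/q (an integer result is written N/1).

Same 3,8,7: normalisation and zero-m 3j drop out of the ratio.
A: Δ: 4! 2! 12! / 19! → 1/5290740; sum: t=0:+1/1916006400 t=1:−1/43545600 t=2:+1/17418240 = 67/1916006400; 3j²(3 8 7; 1 3 -4) = Δ·Π!·Σ² = 4489/352716  (sign -1)
B: Δ: 4! 2! 12! / 19! → 1/5290740; sum: t=4:+1/46448640 = 1/46448640; 3j²(3 8 7; -3 4 -1) = Δ·Π!·Σ² = 2475/117572  (sign +1)
I_A²/I_B² = (4489/352716)/(2475/117572) = 4489/7425

4489/7425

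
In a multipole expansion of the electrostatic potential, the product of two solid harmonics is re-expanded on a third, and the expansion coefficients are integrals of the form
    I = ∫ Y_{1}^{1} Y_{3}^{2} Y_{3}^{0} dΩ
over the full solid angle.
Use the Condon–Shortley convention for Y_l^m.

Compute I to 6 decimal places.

1 + 2 + 0 = 3 ≠ 0: azimuthal integral kills it; I = 0

0.000000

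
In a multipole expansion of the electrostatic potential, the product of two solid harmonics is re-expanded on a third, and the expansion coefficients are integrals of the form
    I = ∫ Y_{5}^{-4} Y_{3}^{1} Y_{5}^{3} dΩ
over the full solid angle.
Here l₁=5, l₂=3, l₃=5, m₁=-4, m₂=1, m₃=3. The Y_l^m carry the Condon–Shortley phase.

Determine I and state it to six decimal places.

l₁+l₂+l₃=13 is odd: 3j(l;000)=0 ⇒ I=0

0.000000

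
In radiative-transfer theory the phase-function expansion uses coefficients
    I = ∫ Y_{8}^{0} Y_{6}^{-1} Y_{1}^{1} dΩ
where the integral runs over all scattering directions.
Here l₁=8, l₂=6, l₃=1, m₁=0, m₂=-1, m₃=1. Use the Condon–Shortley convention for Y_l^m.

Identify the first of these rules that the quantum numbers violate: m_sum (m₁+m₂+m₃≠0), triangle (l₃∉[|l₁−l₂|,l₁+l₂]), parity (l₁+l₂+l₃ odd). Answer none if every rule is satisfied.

triangle

Σmᵢ = 0  ✓
l₃∈[|l₁−l₂|,l₁+l₂]=[2,14], have l₃=1  ✗
Σlᵢ = 15 ⇒ odd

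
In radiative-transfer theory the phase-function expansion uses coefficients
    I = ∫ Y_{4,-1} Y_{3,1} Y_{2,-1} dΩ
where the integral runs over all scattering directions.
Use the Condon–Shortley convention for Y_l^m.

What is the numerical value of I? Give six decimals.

-1 + 1 − 1 = -1 ≠ 0: azimuthal integral kills it; I = 0

0.000000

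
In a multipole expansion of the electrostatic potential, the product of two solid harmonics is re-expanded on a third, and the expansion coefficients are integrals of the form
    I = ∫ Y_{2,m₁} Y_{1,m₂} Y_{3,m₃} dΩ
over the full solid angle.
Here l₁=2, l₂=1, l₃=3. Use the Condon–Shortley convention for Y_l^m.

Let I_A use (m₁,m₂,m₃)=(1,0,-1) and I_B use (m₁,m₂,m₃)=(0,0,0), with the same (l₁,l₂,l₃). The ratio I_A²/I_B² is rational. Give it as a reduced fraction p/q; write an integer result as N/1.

8/9

Shared (l₁,l₂,l₃)=(2,1,3): N and (l;000)² cancel in I_A²/I_B².
A: Δ = 0!·4!·2!/7! = 1/105; Racah Σ t=0..0: t=0:+1/6 = 1/6; ⇒ 3j(2 1 3; 1 0 -1)² = 8/105, sgn +1
B: Δ = 0!·4!·2!/7! = 1/105; Racah Σ t=0..0: t=0:+1/4 = 1/4; ⇒ 3j(2 1 3; 0 0 0)² = 3/35, sgn -1
I_A²/I_B² = (8/105)/(3/35) = 8/9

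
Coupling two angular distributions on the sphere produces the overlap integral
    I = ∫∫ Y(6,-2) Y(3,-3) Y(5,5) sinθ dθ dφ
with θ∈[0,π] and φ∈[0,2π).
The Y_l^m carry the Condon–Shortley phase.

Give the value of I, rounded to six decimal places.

-0.036034

Rules hold: Σm=0, L=14 even, 3≤5≤9.
N = 13·7·11 = 1001
Δ = 4!·8!·2!/15! = 1/675675
Racah Σ t=1..3: t=1:−1/8640 t=2:+1/2304 t=3:−1/8640 = 7/34560
⇒ 3j(6 3 5; 0 0 0)² = 7/429, sgn -1
Racah Σ t=0..0: t=0:+1/1935360 = 1/1935360
⇒ 3j(6 3 5; -2 -3 5)² = 1/1001, sgn +1
4πI² = N·(3j₀)²·(3jₘ)² = 7/429
I = -1·√(0.016317/4π) = -0.03603425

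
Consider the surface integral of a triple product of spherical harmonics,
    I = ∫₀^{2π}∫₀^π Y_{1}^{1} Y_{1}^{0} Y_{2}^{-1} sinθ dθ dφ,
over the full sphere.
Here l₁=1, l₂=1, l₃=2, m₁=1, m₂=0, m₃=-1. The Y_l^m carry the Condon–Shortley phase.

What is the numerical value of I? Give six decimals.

Checks pass: Σm=0; 4 even; l₃=2∈[0,2].
(2·1+1)(2·1+1)(2·2+1) = 45
Δ: 0! 2! 2! / 5! → 1/30
sum: t=0:+1/1 = 1/1
3j²(1 1 2; 0 0 0) = Δ·Π!·Σ² = 2/15  (sign +1)
sum: t=0:+1/2 = 1/2
3j²(1 1 2; 1 0 -1) = Δ·Π!·Σ² = 1/10  (sign -1)
combine: 4πI² = 45·2/15·1/10 = 3/5
take √, sign -1: I = -0.21850969

-0.218510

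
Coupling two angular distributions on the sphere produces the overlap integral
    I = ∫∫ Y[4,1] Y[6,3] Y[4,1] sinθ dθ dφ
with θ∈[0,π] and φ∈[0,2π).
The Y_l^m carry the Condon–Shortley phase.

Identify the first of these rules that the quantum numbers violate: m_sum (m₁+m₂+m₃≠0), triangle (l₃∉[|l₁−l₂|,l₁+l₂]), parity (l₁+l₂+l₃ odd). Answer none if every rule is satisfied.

m₁+m₂+m₃ = 1 + 3 + 1 = 5  ✗
triangle: |4−6|=2 ≤ l₃=4 ≤ 4+6=10
parity: l₁+l₂+l₃ = 14 is even

m_sum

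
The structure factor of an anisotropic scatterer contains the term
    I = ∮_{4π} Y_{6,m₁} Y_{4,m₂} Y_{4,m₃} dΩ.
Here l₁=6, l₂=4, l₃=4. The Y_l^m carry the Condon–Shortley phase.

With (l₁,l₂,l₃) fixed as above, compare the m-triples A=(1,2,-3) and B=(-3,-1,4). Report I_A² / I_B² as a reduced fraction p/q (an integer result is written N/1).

169/160

Shared (l₁,l₂,l₃)=(6,4,4): N and (l;000)² cancel in I_A²/I_B².
A: Δ = 6!·6!·2!/15! = 1/1261260; Racah Σ t=4..5: t=4:+1/11520 t=5:−1/86400 = 13/172800; ⇒ 3j(6 4 4; 1 2 -3)² = 13/660, sgn -1
B: Δ = 6!·6!·2!/15! = 1/1261260; Racah Σ t=3..3: t=3:−1/51840 = -1/51840; ⇒ 3j(6 4 4; -3 -1 4)² = 8/429, sgn -1
I_A²/I_B² = (13/660)/(8/429) = 169/160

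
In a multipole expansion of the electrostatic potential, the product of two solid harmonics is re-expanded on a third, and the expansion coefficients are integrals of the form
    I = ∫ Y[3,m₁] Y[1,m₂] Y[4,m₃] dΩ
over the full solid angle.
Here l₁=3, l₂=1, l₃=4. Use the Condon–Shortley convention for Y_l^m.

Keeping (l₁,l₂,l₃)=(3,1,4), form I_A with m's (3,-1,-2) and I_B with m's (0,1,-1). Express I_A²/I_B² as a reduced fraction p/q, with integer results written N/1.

Same 3,1,4: normalisation and zero-m 3j drop out of the ratio.
A: Δ: 0! 6! 2! / 9! → 1/252; sum: t=0:+1/1440 = 1/1440; 3j²(3 1 4; 3 -1 -2) = Δ·Π!·Σ² = 1/252  (sign +1)
B: Δ: 0! 6! 2! / 9! → 1/252; sum: t=0:+1/72 = 1/72; 3j²(3 1 4; 0 1 -1) = Δ·Π!·Σ² = 5/126  (sign -1)
I_A²/I_B² = (1/252)/(5/126) = 1/10

1/10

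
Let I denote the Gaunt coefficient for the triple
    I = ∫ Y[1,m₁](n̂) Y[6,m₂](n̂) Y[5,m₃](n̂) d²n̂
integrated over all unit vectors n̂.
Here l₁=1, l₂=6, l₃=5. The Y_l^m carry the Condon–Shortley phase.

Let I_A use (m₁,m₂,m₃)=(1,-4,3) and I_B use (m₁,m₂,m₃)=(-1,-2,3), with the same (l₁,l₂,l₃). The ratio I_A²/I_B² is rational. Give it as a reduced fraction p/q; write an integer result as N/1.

Shared (l₁,l₂,l₃)=(1,6,5): N and (l;000)² cancel in I_A²/I_B².
A: Δ = 2!·0!·10!/13! = 1/858; Racah Σ t=0..0: t=0:+1/161280 = 1/161280; ⇒ 3j(1 6 5; 1 -4 3)² = 15/286, sgn +1
B: Δ = 2!·0!·10!/13! = 1/858; Racah Σ t=2..2: t=2:+1/161280 = 1/161280; ⇒ 3j(1 6 5; -1 -2 3)² = 1/143, sgn +1
I_A²/I_B² = (15/286)/(1/143) = 15/2

15/2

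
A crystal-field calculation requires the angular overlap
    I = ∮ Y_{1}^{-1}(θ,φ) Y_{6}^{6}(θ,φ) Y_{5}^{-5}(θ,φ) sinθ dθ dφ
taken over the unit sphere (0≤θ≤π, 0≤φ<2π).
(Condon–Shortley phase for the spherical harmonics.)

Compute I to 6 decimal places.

0.331940

Checks pass: Σm=0; 12 even; l₃=5∈[5,7].
(2·1+1)(2·6+1)(2·5+1) = 429
Δ: 2! 0! 10! / 13! → 1/858
sum: t=1:−1/14400 = -1/14400
3j²(1 6 5; 0 0 0) = Δ·Π!·Σ² = 6/143  (sign +1)
sum: t=2:+1/7257600 = 1/7257600
3j²(1 6 5; -1 6 -5) = Δ·Π!·Σ² = 1/13  (sign +1)
combine: 4πI² = 429·6/143·1/13 = 18/13
take √, sign +1: I = 0.33194004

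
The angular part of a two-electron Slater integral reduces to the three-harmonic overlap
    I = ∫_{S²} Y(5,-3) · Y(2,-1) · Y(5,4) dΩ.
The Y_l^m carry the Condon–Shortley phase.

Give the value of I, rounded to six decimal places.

0.196098

Checks pass: Σm=0; 12 even; l₃=5∈[3,7].
(2·5+1)(2·2+1)(2·5+1) = 605
Δ: 2! 8! 2! / 13! → 1/38610
sum: t=0:+1/2880 t=1:−1/576 t=2:+1/2880 = -1/960
3j²(5 2 5; 0 0 0) = Δ·Π!·Σ² = 10/429  (sign +1)
sum: t=0:+1/80640 t=1:−1/10080 = -1/11520
3j²(5 2 5; -3 -1 4) = Δ·Π!·Σ² = 49/1430  (sign +1)
combine: 4πI² = 605·10/429·49/1430 = 245/507
take √, sign +1: I = 0.19609844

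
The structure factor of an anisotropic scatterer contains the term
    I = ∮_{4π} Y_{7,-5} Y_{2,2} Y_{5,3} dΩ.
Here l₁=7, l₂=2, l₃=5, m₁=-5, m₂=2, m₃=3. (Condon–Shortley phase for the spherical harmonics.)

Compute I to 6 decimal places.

m-sum 0 ✓  L=14 even ✓  5≤5≤9 ✓
Π(2lᵢ+1) = 15×5×11 = 825
triangle coeff Δ(7,2,5) = 1/15015
Σ_t [2,2]: t=2:+1/57600 = 1/57600
(3j)²=21/715 [(7 2 5; 0 0 0)], sign=-1
Σ_t [4,4]: t=4:+1/1935360 = 1/1935360
(3j)²=3/91 [(7 2 5; -5 2 3)], sign=+1
⇒ 4πI² = 135/169
I = (-1)√(135/169/(4π)) = -0.25212656

-0.252127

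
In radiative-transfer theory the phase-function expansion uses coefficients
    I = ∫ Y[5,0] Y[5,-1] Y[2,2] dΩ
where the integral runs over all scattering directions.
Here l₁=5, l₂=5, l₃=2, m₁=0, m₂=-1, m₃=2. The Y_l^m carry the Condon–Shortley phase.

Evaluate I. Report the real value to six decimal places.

Σmᵢ = 1 ≠ 0, so the φ-integral vanishes; I = 0

0.000000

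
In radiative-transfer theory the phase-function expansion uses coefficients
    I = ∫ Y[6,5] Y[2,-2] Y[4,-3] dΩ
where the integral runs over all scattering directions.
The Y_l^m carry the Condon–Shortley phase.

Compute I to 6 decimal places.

-0.288917

Rules hold: Σm=0, L=12 even, 4≤4≤8.
N = 13·5·9 = 585
Δ = 4!·8!·0!/13! = 1/6435
Racah Σ t=2..2: t=2:+1/2304 = 1/2304
⇒ 3j(6 2 4; 0 0 0)² = 5/143, sgn +1
Racah Σ t=0..0: t=0:+1/120960 = 1/120960
⇒ 3j(6 2 4; 5 -2 -3)² = 2/39, sgn -1
4πI² = N·(3j₀)²·(3jₘ)² = 150/143
I = -1·√(1.04895/4π) = -0.28891672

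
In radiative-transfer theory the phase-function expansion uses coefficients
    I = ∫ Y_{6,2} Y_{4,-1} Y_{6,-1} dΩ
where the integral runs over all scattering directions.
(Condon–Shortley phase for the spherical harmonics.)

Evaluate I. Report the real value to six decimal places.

0.113069

Rules hold: Σm=0, L=16 even, 2≤6≤10.
N = 13·9·13 = 1521
Δ = 4!·8!·4!/17! = 1/15315300
Racah Σ t=0..4: t=0:+1/829440 t=1:−1/25920 t=2:+1/9216 t=3:−1/25920 t=4:+1/829440 = 7/207360
⇒ 3j(6 4 6; 0 0 0)² = 28/2431, sgn +1
Racah Σ t=0..3: t=0:+1/82944 t=1:−1/17280 t=2:+1/34560 t=3:−1/725760 = -53/2903040
⇒ 3j(6 4 6; 2 -1 -1)² = 2809/306306, sgn +1
4πI² = N·(3j₀)²·(3jₘ)² = 5618/34969
I = +1·√(0.160657/4π) = 0.11306920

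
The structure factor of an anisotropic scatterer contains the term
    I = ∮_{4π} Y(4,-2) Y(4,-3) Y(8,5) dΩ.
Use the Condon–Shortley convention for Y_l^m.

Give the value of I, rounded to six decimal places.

-0.240299

m-sum 0 ✓  L=16 even ✓  0≤8≤8 ✓
Π(2lᵢ+1) = 9×9×17 = 1377
triangle coeff Δ(4,4,8) = 1/218790
Σ_t [0,0]: t=0:+1/331776 = 1/331776
(3j)²=490/21879 [(4 4 8; 0 0 0)], sign=+1
Σ_t [0,0]: t=0:+1/7257600 = 1/7257600
(3j)²=2/85 [(4 4 8; -2 -3 5)], sign=-1
⇒ 4πI² = 1764/2431
I = (-1)√(1764/2431/(4π)) = -0.24029895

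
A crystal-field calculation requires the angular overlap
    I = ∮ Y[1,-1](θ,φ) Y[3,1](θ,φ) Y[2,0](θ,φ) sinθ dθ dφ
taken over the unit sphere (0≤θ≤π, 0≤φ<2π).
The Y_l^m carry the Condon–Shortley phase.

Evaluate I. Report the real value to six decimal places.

Checks pass: Σm=0; 6 even; l₃=2∈[2,4].
(2·1+1)(2·3+1)(2·2+1) = 105
Δ: 2! 0! 4! / 7! → 1/105
sum: t=1:−1/4 = -1/4
3j²(1 3 2; 0 0 0) = Δ·Π!·Σ² = 3/35  (sign -1)
sum: t=2:+1/8 = 1/8
3j²(1 3 2; -1 1 0) = Δ·Π!·Σ² = 2/35  (sign +1)
combine: 4πI² = 105·3/35·2/35 = 18/35
take √, sign -1: I = -0.20230066

-0.202301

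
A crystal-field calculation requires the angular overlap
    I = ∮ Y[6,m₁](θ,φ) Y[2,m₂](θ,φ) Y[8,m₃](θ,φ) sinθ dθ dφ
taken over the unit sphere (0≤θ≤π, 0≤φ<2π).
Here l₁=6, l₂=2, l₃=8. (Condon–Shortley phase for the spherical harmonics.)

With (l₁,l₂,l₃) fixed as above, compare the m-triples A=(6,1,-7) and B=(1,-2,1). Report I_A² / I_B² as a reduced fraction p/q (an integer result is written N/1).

Shared (l₁,l₂,l₃)=(6,2,8): N and (l;000)² cancel in I_A²/I_B².
A: Δ = 0!·12!·4!/17! = 1/30940; Racah Σ t=0..0: t=0:+1/2874009600 = 1/2874009600; ⇒ 3j(6 2 8; 6 1 -7)² = 1/68, sgn -1
B: Δ = 0!·12!·4!/17! = 1/30940; Racah Σ t=0..0: t=0:+1/14515200 = 1/14515200; ⇒ 3j(6 2 8; 1 -2 1)² = 9/2210, sgn -1
I_A²/I_B² = (1/68)/(9/2210) = 65/18

65/18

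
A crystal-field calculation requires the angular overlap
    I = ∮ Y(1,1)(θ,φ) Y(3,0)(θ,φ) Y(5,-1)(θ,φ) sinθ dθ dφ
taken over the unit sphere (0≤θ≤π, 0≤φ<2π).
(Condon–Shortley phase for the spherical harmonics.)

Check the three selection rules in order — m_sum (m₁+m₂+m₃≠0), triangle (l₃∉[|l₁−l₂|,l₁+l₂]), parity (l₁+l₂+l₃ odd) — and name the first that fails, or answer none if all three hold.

Σmᵢ = 0  ✓
l₃∈[|l₁−l₂|,l₁+l₂]=[2,4], have l₃=5  ✗
Σlᵢ = 9 ⇒ odd

triangle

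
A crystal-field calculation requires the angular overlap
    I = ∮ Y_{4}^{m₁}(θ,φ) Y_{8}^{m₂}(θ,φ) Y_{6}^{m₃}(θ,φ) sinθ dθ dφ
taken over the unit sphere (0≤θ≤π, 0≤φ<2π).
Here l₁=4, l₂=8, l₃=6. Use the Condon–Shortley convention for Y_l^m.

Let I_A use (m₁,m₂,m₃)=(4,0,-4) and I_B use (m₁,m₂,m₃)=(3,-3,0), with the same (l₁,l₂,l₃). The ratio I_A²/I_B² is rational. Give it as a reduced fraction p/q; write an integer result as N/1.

40/297

Shared (l₁,l₂,l₃)=(4,8,6): N and (l;000)² cancel in I_A²/I_B².
A: Δ = 6!·2!·10!/19! = 1/23279256; Racah Σ t=0..0: t=0:+1/116121600 = 1/116121600; ⇒ 3j(4 8 6; 4 0 -4)² = 70/46189, sgn +1
B: Δ = 6!·2!·10!/19! = 1/23279256; Racah Σ t=0..1: t=0:+1/10368000 t=1:−1/4147200 = -1/6912000; ⇒ 3j(4 8 6; 3 -3 0)² = 189/16796, sgn -1
I_A²/I_B² = (70/46189)/(189/16796) = 40/297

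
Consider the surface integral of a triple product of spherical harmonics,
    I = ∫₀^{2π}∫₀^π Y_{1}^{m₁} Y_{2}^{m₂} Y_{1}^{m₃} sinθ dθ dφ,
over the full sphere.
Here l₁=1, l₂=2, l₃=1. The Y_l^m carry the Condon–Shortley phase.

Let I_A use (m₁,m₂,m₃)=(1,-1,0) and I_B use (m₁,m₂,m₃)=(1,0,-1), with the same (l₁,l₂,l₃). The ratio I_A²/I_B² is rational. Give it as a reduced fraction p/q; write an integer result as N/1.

3/1

Shared (l₁,l₂,l₃)=(1,2,1): N and (l;000)² cancel in I_A²/I_B².
A: Δ = 2!·0!·2!/5! = 1/30; Racah Σ t=0..0: t=0:+1/2 = 1/2; ⇒ 3j(1 2 1; 1 -1 0)² = 1/10, sgn -1
B: Δ = 2!·0!·2!/5! = 1/30; Racah Σ t=0..0: t=0:+1/4 = 1/4; ⇒ 3j(1 2 1; 1 0 -1)² = 1/30, sgn +1
I_A²/I_B² = (1/10)/(1/30) = 3/1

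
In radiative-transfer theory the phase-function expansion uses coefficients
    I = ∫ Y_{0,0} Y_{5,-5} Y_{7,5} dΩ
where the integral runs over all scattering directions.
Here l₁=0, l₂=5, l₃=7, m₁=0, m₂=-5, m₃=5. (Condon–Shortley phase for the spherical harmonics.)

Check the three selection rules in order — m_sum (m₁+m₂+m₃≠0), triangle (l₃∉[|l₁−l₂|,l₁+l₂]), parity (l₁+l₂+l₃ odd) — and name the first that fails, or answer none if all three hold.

Σmᵢ = 0  ✓
l₃∈[|l₁−l₂|,l₁+l₂]=[5,5], have l₃=7  ✗
Σlᵢ = 12 ⇒ even

triangle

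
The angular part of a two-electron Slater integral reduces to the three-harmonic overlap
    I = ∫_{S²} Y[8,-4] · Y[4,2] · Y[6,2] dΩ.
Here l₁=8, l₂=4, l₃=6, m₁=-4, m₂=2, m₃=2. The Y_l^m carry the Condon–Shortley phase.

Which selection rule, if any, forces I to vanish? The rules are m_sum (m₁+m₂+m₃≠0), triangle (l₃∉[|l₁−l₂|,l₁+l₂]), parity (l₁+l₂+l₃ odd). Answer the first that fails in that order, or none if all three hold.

none

Σmᵢ = 0  ✓
l₃∈[|l₁−l₂|,l₁+l₂]=[4,12], have l₃=6  ✓
Σlᵢ = 18 ⇒ even  ✓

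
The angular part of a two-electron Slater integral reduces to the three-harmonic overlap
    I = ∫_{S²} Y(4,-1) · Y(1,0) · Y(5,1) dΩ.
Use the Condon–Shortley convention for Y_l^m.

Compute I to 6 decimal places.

Rules hold: Σm=0, L=10 even, 3≤5≤5.
N = 9·3·11 = 297
Δ = 0!·8!·2!/11! = 1/495
Racah Σ t=0..0: t=0:+1/576 = 1/576
⇒ 3j(4 1 5; 0 0 0)² = 5/99, sgn -1
Racah Σ t=0..0: t=0:+1/720 = 1/720
⇒ 3j(4 1 5; -1 0 1)² = 8/165, sgn +1
4πI² = N·(3j₀)²·(3jₘ)² = 8/11
I = -1·√(0.727273/4π) = -0.24057125

-0.240571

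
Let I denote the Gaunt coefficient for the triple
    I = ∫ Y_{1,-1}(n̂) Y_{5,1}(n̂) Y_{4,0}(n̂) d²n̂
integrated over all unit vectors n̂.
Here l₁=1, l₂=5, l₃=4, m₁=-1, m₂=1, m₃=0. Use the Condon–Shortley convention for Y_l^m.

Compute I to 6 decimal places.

-0.190188

m-sum 0 ✓  L=10 even ✓  4≤4≤6 ✓
Π(2lᵢ+1) = 3×11×9 = 297
triangle coeff Δ(1,5,4) = 1/495
Σ_t [1,1]: t=1:−1/576 = -1/576
(3j)²=5/99 [(1 5 4; 0 0 0)], sign=-1
Σ_t [2,2]: t=2:+1/1152 = 1/1152
(3j)²=1/33 [(1 5 4; -1 1 0)], sign=+1
⇒ 4πI² = 5/11
I = (-1)√(5/11/(4π)) = -0.19018827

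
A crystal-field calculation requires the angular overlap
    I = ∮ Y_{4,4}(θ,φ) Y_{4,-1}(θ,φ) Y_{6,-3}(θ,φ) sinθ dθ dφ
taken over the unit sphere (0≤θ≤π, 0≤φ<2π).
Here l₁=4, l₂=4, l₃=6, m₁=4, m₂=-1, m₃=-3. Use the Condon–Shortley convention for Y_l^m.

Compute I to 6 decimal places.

m-sum 0 ✓  L=14 even ✓  0≤6≤8 ✓
Π(2lᵢ+1) = 9×9×13 = 1053
triangle coeff Δ(4,4,6) = 1/1261260
Σ_t [0,2]: t=0:+1/4608 t=1:−1/1296 t=2:+1/4608 = -7/20736
(3j)²=20/1287 [(4 4 6; 0 0 0)], sign=-1
Σ_t [0,0]: t=0:+1/51840 = 1/51840
(3j)²=8/429 [(4 4 6; 4 -1 -3)], sign=-1
⇒ 4πI² = 480/1573
I = (+1)√(480/1573/(4π)) = 0.15583009

0.155830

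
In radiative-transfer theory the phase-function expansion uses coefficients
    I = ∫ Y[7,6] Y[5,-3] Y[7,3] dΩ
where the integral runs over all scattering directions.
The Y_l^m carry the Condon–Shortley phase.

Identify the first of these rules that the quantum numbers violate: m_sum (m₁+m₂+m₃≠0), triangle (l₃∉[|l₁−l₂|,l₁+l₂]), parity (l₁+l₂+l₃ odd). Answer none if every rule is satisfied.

m_sum

azimuthal sum: 6 − 3 + 3 = 6  ✗
2 ≤ 7 ≤ 12 (triangle on l)
L = 7 + 5 + 7 = 19 (odd)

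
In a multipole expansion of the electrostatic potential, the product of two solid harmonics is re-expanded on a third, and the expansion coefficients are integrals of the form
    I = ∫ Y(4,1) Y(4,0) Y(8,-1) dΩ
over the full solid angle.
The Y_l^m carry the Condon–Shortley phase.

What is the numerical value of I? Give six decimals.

-0.222409

m-sum 0 ✓  L=16 even ✓  0≤8≤8 ✓
Π(2lᵢ+1) = 9×9×17 = 1377
triangle coeff Δ(4,4,8) = 1/218790
Σ_t [0,0]: t=0:+1/331776 = 1/331776
(3j)²=490/21879 [(4 4 8; 0 0 0)], sign=+1
Σ_t [0,0]: t=0:+1/414720 = 1/414720
(3j)²=49/2431 [(4 4 8; 1 0 -1)], sign=-1
⇒ 4πI² = 216090/347633
I = (-1)√(216090/347633/(4π)) = -0.22240877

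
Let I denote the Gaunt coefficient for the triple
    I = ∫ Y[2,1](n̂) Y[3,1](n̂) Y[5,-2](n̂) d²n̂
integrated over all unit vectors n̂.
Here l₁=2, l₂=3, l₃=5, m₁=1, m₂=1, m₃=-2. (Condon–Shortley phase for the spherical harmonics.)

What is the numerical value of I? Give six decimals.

Rules hold: Σm=0, L=10 even, 1≤5≤5.
N = 5·7·11 = 385
Δ = 0!·4!·6!/11! = 1/2310
Racah Σ t=0..0: t=0:+1/144 = 1/144
⇒ 3j(2 3 5; 0 0 0)² = 10/231, sgn -1
Racah Σ t=0..0: t=0:+1/288 = 1/288
⇒ 3j(2 3 5; 1 1 -2)² = 1/22, sgn -1
4πI² = N·(3j₀)²·(3jₘ)² = 25/33
I = +1·√(0.757576/4π) = 0.24553200

0.245532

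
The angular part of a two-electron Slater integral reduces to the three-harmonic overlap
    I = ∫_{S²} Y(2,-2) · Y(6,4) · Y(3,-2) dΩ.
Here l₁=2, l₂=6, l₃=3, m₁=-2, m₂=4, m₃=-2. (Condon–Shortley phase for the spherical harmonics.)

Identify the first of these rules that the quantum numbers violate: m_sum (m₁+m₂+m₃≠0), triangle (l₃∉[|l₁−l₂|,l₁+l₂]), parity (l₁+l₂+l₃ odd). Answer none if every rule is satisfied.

triangle

Σmᵢ = 0  ✓
l₃∈[|l₁−l₂|,l₁+l₂]=[4,8], have l₃=3  ✗
Σlᵢ = 11 ⇒ odd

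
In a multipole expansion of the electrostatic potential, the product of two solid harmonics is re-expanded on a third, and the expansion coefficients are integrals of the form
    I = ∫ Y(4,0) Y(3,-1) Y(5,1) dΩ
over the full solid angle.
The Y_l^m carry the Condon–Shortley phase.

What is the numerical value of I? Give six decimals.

Rules hold: Σm=0, L=12 even, 1≤5≤7.
N = 9·7·11 = 693
Δ = 2!·6!·4!/13! = 1/180180
Racah Σ t=0..2: t=0:+1/576 t=1:−1/144 t=2:+1/576 = -1/288
⇒ 3j(4 3 5; 0 0 0)² = 20/1001, sgn +1
Racah Σ t=0..2: t=0:+1/384 t=1:−1/216 t=2:+1/2304 = -11/6912
⇒ 3j(4 3 5; 0 -1 1)² = 11/1638, sgn -1
4πI² = N·(3j₀)²·(3jₘ)² = 110/1183
I = -1·√(0.0929839/4π) = -0.08601992

-0.086020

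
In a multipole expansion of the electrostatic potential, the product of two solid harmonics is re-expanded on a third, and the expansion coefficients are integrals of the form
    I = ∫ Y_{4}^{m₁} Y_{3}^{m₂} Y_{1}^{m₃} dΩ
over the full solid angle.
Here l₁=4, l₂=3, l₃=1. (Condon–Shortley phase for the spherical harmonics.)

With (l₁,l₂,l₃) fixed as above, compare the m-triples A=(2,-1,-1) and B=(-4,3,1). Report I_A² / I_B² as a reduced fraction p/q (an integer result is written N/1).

l's match ⇒ only the (l;m) 3-j factors differ between A and B.
A: triangle coeff Δ(4,3,1) = 1/252; Σ_t [2,2]: t=2:+1/96 = 1/96; (3j)²=5/84 [(4 3 1; 2 -1 -1)], sign=+1
B: triangle coeff Δ(4,3,1) = 1/252; Σ_t [6,6]: t=6:+1/1440 = 1/1440; (3j)²=1/9 [(4 3 1; -4 3 1)], sign=+1
I_A²/I_B² = (5/84)/(1/9) = 15/28

15/28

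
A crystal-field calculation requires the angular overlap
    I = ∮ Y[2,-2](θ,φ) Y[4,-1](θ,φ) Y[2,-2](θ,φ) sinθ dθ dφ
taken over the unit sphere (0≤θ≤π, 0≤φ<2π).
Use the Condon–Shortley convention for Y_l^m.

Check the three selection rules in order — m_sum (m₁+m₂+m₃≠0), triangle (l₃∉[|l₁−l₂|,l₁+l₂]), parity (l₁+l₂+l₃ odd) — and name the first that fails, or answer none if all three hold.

m₁+m₂+m₃ = -2 − 1 − 2 = -5  ✗
triangle: |2−4|=2 ≤ l₃=2 ≤ 2+4=6
parity: l₁+l₂+l₃ = 8 is even

m_sum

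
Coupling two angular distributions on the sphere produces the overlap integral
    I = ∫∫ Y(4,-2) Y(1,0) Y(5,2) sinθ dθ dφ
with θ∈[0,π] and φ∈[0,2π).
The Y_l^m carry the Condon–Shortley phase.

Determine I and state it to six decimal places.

Rules hold: Σm=0, L=10 even, 3≤5≤5.
N = 9·3·11 = 297
Δ = 0!·8!·2!/11! = 1/495
Racah Σ t=0..0: t=0:+1/576 = 1/576
⇒ 3j(4 1 5; 0 0 0)² = 5/99, sgn -1
Racah Σ t=0..0: t=0:+1/1440 = 1/1440
⇒ 3j(4 1 5; -2 0 2)² = 7/165, sgn -1
4πI² = N·(3j₀)²·(3jₘ)² = 7/11
I = +1·√(0.636364/4π) = 0.22503380

0.225034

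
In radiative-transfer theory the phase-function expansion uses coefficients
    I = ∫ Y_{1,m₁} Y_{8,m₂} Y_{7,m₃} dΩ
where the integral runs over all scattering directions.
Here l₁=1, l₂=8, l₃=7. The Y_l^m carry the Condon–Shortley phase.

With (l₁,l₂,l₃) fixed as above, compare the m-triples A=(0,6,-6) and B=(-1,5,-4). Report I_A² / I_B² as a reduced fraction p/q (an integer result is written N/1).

14/39

Same 1,8,7: normalisation and zero-m 3j drop out of the ratio.
A: Δ: 2! 0! 14! / 17! → 1/2040; sum: t=1:−1/6227020800 = -1/6227020800; 3j²(1 8 7; 0 6 -6) = Δ·Π!·Σ² = 7/510  (sign +1)
B: Δ: 2! 0! 14! / 17! → 1/2040; sum: t=2:+1/479001600 = 1/479001600; 3j²(1 8 7; -1 5 -4) = Δ·Π!·Σ² = 13/340  (sign -1)
I_A²/I_B² = (7/510)/(13/340) = 14/39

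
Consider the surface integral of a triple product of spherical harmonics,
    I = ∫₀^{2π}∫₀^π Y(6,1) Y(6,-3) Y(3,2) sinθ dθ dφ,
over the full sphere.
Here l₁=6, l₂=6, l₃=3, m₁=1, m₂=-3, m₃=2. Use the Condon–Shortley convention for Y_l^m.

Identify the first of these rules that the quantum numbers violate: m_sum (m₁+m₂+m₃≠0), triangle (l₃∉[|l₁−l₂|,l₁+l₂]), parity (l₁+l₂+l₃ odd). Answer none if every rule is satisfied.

parity

m₁+m₂+m₃ = 1 − 3 + 2 = 0  ✓
triangle: |6−6|=0 ≤ l₃=3 ≤ 6+6=12  ✓
parity: l₁+l₂+l₃ = 15 is odd  ✗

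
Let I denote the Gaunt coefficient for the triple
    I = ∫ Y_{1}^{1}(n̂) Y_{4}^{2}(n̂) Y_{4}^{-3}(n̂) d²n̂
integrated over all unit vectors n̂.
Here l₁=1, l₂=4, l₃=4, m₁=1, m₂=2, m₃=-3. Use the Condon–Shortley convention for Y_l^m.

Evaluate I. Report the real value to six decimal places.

l₁+l₂+l₃=9 is odd: 3j(l;000)=0 ⇒ I=0

0.000000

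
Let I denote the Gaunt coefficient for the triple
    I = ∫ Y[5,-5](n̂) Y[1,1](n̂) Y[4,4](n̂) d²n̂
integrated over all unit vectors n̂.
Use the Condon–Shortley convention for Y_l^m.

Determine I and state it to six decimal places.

-0.329416

Checks pass: Σm=0; 10 even; l₃=4∈[4,6].
(2·5+1)(2·1+1)(2·4+1) = 297
Δ: 2! 8! 0! / 11! → 1/495
sum: t=1:−1/576 = -1/576
3j²(5 1 4; 0 0 0) = Δ·Π!·Σ² = 5/99  (sign -1)
sum: t=2:+1/80640 = 1/80640
3j²(5 1 4; -5 1 4) = Δ·Π!·Σ² = 1/11  (sign +1)
combine: 4πI² = 297·5/99·1/11 = 15/11
take √, sign -1: I = -0.32941575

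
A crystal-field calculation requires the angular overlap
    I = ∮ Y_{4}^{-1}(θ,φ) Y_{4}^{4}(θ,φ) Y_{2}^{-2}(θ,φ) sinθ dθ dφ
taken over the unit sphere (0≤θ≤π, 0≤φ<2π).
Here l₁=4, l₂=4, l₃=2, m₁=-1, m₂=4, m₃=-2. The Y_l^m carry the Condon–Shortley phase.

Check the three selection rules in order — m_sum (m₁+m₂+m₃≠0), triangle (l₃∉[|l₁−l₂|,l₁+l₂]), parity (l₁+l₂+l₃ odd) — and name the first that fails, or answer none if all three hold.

Σmᵢ = 1  ✗
l₃∈[|l₁−l₂|,l₁+l₂]=[0,8], have l₃=2
Σlᵢ = 10 ⇒ even

m_sum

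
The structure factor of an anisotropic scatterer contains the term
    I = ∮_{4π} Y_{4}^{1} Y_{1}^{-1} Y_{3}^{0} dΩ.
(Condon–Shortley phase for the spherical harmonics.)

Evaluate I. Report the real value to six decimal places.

Rules hold: Σm=0, L=8 even, 3≤3≤5.
N = 9·3·7 = 189
Δ = 2!·6!·0!/9! = 1/252
Racah Σ t=1..1: t=1:−1/36 = -1/36
⇒ 3j(4 1 3; 0 0 0)² = 4/63, sgn +1
Racah Σ t=0..0: t=0:+1/72 = 1/72
⇒ 3j(4 1 3; 1 -1 0)² = 5/126, sgn -1
4πI² = N·(3j₀)²·(3jₘ)² = 10/21
I = -1·√(0.47619/4π) = -0.19466390

-0.194664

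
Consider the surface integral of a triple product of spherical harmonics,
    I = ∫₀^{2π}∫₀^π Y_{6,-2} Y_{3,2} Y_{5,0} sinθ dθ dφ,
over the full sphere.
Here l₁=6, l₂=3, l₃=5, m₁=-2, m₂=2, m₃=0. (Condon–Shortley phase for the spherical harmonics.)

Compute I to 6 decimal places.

m-sum 0 ✓  L=14 even ✓  3≤5≤9 ✓
Π(2lᵢ+1) = 13×7×11 = 1001
triangle coeff Δ(6,3,5) = 1/675675
Σ_t [1,3]: t=1:−1/8640 t=2:+1/2304 t=3:−1/8640 = 7/34560
(3j)²=7/429 [(6 3 5; 0 0 0)], sign=-1
Σ_t [3,4]: t=3:−1/8640 t=4:+1/13824 = -1/23040
(3j)²=2/429 [(6 3 5; -2 2 0)], sign=+1
⇒ 4πI² = 98/1287
I = (-1)√(98/1287/(4π)) = -0.07784287

-0.077843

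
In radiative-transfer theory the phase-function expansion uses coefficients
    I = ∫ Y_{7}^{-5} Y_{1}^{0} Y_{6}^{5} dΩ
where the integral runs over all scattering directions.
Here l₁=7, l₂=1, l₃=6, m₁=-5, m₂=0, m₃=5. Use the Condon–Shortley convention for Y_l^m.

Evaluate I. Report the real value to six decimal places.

-0.171413

Rules hold: Σm=0, L=14 even, 6≤6≤8.
N = 15·3·13 = 585
Δ = 2!·12!·0!/15! = 1/1365
Racah Σ t=1..1: t=1:−1/518400 = -1/518400
⇒ 3j(7 1 6; 0 0 0)² = 7/195, sgn -1
Racah Σ t=1..1: t=1:−1/39916800 = -1/39916800
⇒ 3j(7 1 6; -5 0 5)² = 8/455, sgn +1
4πI² = N·(3j₀)²·(3jₘ)² = 24/65
I = -1·√(0.369231/4π) = -0.17141310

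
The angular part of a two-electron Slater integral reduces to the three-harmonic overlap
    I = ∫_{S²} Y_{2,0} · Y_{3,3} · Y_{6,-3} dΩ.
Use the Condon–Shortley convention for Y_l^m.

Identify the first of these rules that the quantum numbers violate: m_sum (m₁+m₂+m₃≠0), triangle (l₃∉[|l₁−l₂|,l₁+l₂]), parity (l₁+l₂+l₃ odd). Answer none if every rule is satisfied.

Σmᵢ = 0  ✓
l₃∈[|l₁−l₂|,l₁+l₂]=[1,5], have l₃=6  ✗
Σlᵢ = 11 ⇒ odd

triangle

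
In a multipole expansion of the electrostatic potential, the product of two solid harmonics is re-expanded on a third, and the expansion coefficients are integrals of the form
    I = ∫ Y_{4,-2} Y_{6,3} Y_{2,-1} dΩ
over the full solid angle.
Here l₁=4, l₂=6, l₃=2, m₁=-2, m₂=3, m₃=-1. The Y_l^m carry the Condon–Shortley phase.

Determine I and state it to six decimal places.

-0.252474

Rules hold: Σm=0, L=12 even, 2≤2≤10.
N = 9·13·5 = 585
Δ = 8!·0!·4!/13! = 1/6435
Racah Σ t=4..4: t=4:+1/2304 = 1/2304
⇒ 3j(4 6 2; 0 0 0)² = 5/143, sgn +1
Racah Σ t=6..6: t=6:+1/8640 = 1/8640
⇒ 3j(4 6 2; -2 3 -1)² = 28/715, sgn -1
4πI² = N·(3j₀)²·(3jₘ)² = 1260/1573
I = -1·√(0.801017/4π) = -0.25247360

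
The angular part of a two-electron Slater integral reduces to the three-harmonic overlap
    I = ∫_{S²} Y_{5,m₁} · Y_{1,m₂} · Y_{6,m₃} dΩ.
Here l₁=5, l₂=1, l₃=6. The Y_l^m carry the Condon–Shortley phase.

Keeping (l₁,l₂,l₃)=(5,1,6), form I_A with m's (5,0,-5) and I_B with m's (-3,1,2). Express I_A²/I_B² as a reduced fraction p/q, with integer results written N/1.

Same 5,1,6: normalisation and zero-m 3j drop out of the ratio.
A: Δ: 0! 10! 2! / 13! → 1/858; sum: t=0:+1/3628800 = 1/3628800; 3j²(5 1 6; 5 0 -5) = Δ·Π!·Σ² = 1/78  (sign -1)
B: Δ: 0! 10! 2! / 13! → 1/858; sum: t=0:+1/161280 = 1/161280; 3j²(5 1 6; -3 1 2) = Δ·Π!·Σ² = 1/143  (sign +1)
I_A²/I_B² = (1/78)/(1/143) = 11/6

11/6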